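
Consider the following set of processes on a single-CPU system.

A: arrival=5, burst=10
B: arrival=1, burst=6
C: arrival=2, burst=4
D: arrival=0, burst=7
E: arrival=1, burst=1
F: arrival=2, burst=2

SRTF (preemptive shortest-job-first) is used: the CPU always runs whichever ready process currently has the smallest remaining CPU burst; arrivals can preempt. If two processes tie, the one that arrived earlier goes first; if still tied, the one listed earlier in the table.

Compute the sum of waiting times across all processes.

37

Timeline: | D 0-1 | E 1-2 | F 2-4 | C 4-8 | D 8-14 | B 14-20 | A 20-30 |
Completion: A=30  B=20  C=8  D=14  E=2  F=4
Waiting = turnaround − burst: A=15, B=13, C=2, D=7, E=0, F=0
Total waiting = 15 + 13 + 2 + 7 + 0 + 0 = 37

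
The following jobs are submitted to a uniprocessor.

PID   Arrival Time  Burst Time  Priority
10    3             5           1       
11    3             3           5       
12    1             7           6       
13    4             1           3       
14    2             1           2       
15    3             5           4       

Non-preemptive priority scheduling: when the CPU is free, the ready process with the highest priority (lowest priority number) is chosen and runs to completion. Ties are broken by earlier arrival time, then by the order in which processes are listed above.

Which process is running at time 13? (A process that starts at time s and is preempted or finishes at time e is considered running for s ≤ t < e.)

14

Timeline: | idle 0-1 | 12 1-8 | 10 8-13 | 14 13-14 | 13 14-15 | 15 15-20 | 11 20-23 |
Completion: 10=13  11=23  12=8  13=15  14=14  15=20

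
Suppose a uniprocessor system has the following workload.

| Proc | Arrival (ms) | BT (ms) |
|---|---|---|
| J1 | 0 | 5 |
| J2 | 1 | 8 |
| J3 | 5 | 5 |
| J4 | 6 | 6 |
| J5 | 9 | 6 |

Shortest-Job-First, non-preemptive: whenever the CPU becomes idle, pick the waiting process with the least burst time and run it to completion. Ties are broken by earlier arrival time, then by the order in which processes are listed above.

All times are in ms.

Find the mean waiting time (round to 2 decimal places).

Gantt: | J1 0-5 | J3 5-10 | J4 10-16 | J5 16-22 | J2 22-30 |
Completion: J1=5  J2=30  J3=10  J4=16  J5=22
Turnaround (C−A): J1=5  J2=29  J3=5  J4=10  J5=13
Waiting times: J1=0, J2=21, J3=0, J4=4, J5=7
Average waiting = (0+21+0+4+7) / 5 = 32/5 = 6.40

6.40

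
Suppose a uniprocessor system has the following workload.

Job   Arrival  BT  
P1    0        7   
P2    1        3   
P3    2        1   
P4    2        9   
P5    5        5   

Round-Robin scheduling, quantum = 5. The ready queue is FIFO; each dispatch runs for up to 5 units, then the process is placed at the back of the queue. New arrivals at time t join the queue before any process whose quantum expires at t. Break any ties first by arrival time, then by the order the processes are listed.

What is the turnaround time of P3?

7

Timeline: | P1 0-5 | P2 5-8 | P3 8-9 | P4 9-14 | P5 14-19 | P1 19-21 | P4 21-25 |
Completion: P1=21  P2=8  P3=9  P4=25  P5=19
Turnaround (C−A): P1=21  P2=7  P3=7  P4=23  P5=14
Turnaround(P3) = completion − arrival = 9 − 2 = 7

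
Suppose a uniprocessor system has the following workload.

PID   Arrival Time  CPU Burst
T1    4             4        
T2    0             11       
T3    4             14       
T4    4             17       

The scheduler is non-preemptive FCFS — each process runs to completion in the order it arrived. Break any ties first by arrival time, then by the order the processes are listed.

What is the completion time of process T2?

11

Timeline: | T2 0-11 | T1 11-15 | T3 15-29 | T4 29-46 |
Completion: T1=15  T2=11  T3=29  T4=46
Turnaround (C−A): T1=11  T2=11  T3=25  T4=42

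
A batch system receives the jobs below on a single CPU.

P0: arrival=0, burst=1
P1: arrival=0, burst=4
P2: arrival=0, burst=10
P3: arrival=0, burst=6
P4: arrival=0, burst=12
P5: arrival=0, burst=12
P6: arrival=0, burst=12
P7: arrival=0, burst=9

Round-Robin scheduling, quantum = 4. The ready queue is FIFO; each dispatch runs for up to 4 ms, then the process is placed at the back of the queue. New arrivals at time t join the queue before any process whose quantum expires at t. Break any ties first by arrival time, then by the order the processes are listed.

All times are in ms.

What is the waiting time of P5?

49

Schedule: | P0 0-1 | P1 1-5 | P2 5-9 | P3 9-13 | P4 13-17 | P5 17-21 | P6 21-25 | P7 25-29 | P2 29-33 | P3 33-35 | P4 35-39 | P5 39-43 | P6 43-47 | P7 47-51 | P2 51-53 | P4 53-57 | P5 57-61 | P6 61-65 | P7 65-66 |
Completion: P0=1  P1=5  P2=53  P3=35  P4=57  P5=61  P6=65  P7=66
Turnaround (C−A): P0=1  P1=5  P2=53  P3=35  P4=57  P5=61  P6=65  P7=66
Waiting(P5) = turnaround − burst = 61 − 12 = 49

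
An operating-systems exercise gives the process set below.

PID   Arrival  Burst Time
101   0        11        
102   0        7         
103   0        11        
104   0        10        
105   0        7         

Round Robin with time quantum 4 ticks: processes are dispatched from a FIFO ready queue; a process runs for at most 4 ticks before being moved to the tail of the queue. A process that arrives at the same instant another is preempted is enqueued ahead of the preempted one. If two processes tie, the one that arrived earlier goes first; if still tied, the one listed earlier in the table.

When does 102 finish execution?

27

Timeline: | 101 0-4 | 102 4-8 | 103 8-12 | 104 12-16 | 105 16-20 | 101 20-24 | 102 24-27 | 103 27-31 | 104 31-35 | 105 35-38 | 101 38-41 | 103 41-44 | 104 44-46 |
Completion: 101=41  102=27  103=44  104=46  105=38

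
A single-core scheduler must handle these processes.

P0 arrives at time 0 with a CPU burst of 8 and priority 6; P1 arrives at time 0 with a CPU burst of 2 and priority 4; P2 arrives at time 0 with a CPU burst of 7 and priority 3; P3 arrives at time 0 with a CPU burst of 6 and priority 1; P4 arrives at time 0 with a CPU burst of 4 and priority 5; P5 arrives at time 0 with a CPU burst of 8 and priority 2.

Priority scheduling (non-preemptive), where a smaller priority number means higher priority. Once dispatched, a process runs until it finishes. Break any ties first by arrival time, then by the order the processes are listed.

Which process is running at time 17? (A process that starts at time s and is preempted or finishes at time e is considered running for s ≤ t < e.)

Schedule: | P3 0-6 | P5 6-14 | P2 14-21 | P1 21-23 | P4 23-27 | P0 27-35 |
Completion: P0=35  P1=23  P2=21  P3=6  P4=27  P5=14

P2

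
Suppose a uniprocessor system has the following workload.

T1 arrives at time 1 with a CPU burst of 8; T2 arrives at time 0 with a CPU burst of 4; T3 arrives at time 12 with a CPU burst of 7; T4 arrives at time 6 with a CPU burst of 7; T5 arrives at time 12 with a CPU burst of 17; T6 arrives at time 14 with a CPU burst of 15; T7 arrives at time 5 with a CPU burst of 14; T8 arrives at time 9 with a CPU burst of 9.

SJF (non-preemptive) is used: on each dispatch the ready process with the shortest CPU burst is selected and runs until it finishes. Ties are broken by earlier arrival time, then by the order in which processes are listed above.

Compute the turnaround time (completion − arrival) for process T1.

11

Timeline: | T2 0-4 | T1 4-12 | T4 12-19 | T3 19-26 | T8 26-35 | T7 35-49 | T6 49-64 | T5 64-81 |
Completion: T1=12  T2=4  T3=26  T4=19  T5=81  T6=64  T7=49  T8=35
Turnaround(T1) = completion − arrival = 12 − 1 = 11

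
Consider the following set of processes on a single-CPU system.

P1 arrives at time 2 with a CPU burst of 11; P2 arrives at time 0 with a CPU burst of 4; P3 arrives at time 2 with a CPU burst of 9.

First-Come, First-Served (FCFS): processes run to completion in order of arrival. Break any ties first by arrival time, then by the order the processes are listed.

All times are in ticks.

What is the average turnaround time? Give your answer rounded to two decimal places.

Schedule: | P2 0-4 | P1 4-15 | P3 15-24 |
Completion: P1=15  P2=4  P3=24
Turnaround (C−A): P1=13  P2=4  P3=22
Turnaround times: P1=13, P2=4, P3=22
Average turnaround = (13+4+22) / 3 = 39/3 = 13.00

13.00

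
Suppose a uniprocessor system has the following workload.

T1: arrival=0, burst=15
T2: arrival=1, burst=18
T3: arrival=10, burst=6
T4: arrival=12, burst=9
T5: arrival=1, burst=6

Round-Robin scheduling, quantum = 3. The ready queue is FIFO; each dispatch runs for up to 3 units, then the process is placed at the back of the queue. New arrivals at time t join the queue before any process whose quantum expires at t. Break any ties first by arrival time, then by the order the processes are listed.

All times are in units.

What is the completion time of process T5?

Timeline: | T1 0-3 | T2 3-6 | T5 6-9 | T1 9-12 | T2 12-15 | T5 15-18 | T3 18-21 | T4 21-24 | T1 24-27 | T2 27-30 | T3 30-33 | T4 33-36 | T1 36-39 | T2 39-42 | T4 42-45 | T1 45-48 | T2 48-54 |
Completion: T1=48  T2=54  T3=33  T4=45  T5=18
Turnaround (C−A): T1=48  T2=53  T3=23  T4=33  T5=17

18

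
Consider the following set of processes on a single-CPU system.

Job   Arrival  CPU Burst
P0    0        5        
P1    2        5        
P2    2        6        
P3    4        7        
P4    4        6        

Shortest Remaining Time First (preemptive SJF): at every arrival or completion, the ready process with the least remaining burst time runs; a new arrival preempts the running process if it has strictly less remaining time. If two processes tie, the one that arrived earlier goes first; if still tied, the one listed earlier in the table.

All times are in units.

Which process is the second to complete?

P1

Gantt: | P0 0-5 | P1 5-10 | P2 10-16 | P4 16-22 | P3 22-29 |
Completion: P0=5  P1=10  P2=16  P3=29  P4=22
Turnaround (C−A): P0=5  P1=8  P2=14  P3=25  P4=18
Finish order: P0 → P1 → P2 → P4 → P3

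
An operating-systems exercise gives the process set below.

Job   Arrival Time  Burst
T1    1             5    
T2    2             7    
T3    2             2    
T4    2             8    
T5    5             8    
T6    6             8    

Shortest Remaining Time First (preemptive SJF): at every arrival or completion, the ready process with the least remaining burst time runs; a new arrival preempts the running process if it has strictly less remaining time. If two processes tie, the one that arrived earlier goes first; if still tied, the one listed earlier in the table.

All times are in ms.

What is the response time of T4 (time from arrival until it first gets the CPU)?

13

Timeline: | idle 0-1 | T1 1-2 | T3 2-4 | T1 4-8 | T2 8-15 | T4 15-23 | T5 23-31 | T6 31-39 |
Completion: T1=8  T2=15  T3=4  T4=23  T5=31  T6=39
Response(T4) = first start − arrival = 15 − 2 = 13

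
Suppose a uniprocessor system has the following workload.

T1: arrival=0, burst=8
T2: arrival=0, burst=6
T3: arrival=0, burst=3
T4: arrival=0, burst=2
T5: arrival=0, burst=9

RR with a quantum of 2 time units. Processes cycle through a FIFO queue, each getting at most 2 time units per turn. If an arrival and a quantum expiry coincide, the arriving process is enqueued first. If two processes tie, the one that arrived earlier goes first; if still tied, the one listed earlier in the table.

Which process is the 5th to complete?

Schedule: | T1 0-2 | T2 2-4 | T3 4-6 | T4 6-8 | T5 8-10 | T1 10-12 | T2 12-14 | T3 14-15 | T5 15-17 | T1 17-19 | T2 19-21 | T5 21-23 | T1 23-25 | T5 25-28 |
Completion: T1=25  T2=21  T3=15  T4=8  T5=28
Turnaround (C−A): T1=25  T2=21  T3=15  T4=8  T5=28
Finish order: T4 → T3 → T2 → T1 → T5

T5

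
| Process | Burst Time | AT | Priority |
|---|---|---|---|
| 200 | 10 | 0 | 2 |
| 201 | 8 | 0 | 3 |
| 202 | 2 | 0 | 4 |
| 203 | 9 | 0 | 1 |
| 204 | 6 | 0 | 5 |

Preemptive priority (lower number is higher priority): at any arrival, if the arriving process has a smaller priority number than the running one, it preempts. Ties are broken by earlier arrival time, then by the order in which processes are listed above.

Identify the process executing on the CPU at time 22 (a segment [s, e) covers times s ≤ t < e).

201

Schedule: | 203 0-9 | 200 9-19 | 201 19-27 | 202 27-29 | 204 29-35 |
Completion: 200=19  201=27  202=29  203=9  204=35
Turnaround (C−A): 200=19  201=27  202=29  203=9  204=35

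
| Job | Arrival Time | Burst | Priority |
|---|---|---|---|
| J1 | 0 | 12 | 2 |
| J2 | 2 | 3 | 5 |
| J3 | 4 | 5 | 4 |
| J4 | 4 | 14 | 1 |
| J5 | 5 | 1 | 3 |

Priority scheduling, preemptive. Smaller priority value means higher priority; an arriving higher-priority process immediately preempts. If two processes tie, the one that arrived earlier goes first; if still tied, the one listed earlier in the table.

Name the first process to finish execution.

J4

Gantt: | J1 0-4 | J4 4-18 | J1 18-26 | J5 26-27 | J3 27-32 | J2 32-35 |
Completion: J1=26  J2=35  J3=32  J4=18  J5=27
Turnaround (C−A): J1=26  J2=33  J3=28  J4=14  J5=22
Finish order: J4 → J1 → J5 → J3 → J2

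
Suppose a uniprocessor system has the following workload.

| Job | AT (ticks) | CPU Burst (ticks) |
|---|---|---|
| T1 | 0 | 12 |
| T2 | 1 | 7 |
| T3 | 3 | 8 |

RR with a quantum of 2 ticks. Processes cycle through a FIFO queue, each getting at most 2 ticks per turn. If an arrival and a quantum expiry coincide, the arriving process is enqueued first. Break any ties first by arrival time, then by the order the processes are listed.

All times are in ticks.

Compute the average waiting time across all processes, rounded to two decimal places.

14.00

Gantt: | T1 0-2 | T2 2-4 | T1 4-6 | T3 6-8 | T2 8-10 | T1 10-12 | T3 12-14 | T2 14-16 | T1 16-18 | T3 18-20 | T2 20-21 | T1 21-23 | T3 23-25 | T1 25-27 |
Completion: T1=27  T2=21  T3=25
Waiting times: T1=15, T2=13, T3=14
Average waiting = (15+13+14) / 3 = 42/3 = 14.00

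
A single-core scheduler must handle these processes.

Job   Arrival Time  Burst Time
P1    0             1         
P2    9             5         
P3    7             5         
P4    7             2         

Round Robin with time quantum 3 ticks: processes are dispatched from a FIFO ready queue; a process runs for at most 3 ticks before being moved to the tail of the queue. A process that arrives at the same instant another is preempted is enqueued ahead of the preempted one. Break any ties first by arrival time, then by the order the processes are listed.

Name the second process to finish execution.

Gantt: | P1 0-1 | idle 1-7 | P3 7-10 | P4 10-12 | P2 12-15 | P3 15-17 | P2 17-19 |
Completion: P1=1  P2=19  P3=17  P4=12
Finish order: P1 → P4 → P3 → P2

P4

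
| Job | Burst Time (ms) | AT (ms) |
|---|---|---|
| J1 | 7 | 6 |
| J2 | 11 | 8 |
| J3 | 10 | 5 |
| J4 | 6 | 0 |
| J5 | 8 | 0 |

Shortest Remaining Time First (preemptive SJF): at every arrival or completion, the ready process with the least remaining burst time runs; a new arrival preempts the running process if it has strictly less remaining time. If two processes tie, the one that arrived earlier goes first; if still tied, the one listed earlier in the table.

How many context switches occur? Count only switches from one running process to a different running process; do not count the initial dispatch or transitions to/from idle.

4

Schedule: | J4 0-6 | J1 6-13 | J5 13-21 | J3 21-31 | J2 31-42 |
Completion: J1=13  J2=42  J3=31  J4=6  J5=21
Turnaround (C−A): J1=7  J2=34  J3=26  J4=6  J5=21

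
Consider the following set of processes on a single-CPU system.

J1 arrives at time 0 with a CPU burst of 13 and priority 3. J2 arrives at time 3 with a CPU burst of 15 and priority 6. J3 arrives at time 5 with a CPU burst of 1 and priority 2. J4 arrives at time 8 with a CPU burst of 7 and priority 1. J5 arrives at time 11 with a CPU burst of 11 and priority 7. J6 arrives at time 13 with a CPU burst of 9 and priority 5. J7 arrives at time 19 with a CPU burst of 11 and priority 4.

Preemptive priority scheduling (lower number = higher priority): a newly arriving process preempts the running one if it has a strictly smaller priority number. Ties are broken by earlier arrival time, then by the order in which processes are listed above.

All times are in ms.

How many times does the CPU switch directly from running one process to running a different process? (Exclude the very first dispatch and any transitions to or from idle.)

8

Timeline: | J1 0-5 | J3 5-6 | J1 6-8 | J4 8-15 | J1 15-21 | J7 21-32 | J6 32-41 | J2 41-56 | J5 56-67 |
Completion: J1=21  J2=56  J3=6  J4=15  J5=67  J6=41  J7=32
Turnaround (C−A): J1=21  J2=53  J3=1  J4=7  J5=56  J6=28  J7=13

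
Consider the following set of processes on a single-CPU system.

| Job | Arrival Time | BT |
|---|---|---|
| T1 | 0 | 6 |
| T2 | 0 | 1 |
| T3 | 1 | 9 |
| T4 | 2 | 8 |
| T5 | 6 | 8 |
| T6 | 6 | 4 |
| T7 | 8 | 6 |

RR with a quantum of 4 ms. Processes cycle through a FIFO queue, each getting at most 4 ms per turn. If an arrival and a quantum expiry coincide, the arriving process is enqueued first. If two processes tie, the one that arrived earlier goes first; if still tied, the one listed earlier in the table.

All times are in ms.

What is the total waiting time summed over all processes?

135

Schedule: | T1 0-4 | T2 4-5 | T3 5-9 | T4 9-13 | T1 13-15 | T5 15-19 | T6 19-23 | T7 23-27 | T3 27-31 | T4 31-35 | T5 35-39 | T7 39-41 | T3 41-42 |
Completion: T1=15  T2=5  T3=42  T4=35  T5=39  T6=23  T7=41
Waiting = turnaround − burst: T1=9, T2=4, T3=32, T4=25, T5=25, T6=13, T7=27
Total waiting = 9 + 4 + 32 + 25 + 25 + 13 + 27 = 135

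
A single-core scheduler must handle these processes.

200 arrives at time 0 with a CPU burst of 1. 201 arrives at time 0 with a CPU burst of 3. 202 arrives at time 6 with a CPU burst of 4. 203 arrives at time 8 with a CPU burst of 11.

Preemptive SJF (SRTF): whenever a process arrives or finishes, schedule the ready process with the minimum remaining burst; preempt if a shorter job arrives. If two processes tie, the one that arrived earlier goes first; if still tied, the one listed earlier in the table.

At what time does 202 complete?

10

Gantt: | 200 0-1 | 201 1-4 | idle 4-6 | 202 6-10 | 203 10-21 |
Completion: 200=1  201=4  202=10  203=21
Turnaround (C−A): 200=1  201=4  202=4  203=13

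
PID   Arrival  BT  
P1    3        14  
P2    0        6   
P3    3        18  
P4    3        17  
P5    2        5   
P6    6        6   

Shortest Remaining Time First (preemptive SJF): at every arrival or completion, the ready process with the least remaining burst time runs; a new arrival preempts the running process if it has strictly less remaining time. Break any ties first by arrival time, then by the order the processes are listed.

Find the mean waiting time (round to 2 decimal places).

16.00

Gantt: | P2 0-6 | P5 6-11 | P6 11-17 | P1 17-31 | P4 31-48 | P3 48-66 |
Completion: P1=31  P2=6  P3=66  P4=48  P5=11  P6=17
Turnaround (C−A): P1=28  P2=6  P3=63  P4=45  P5=9  P6=11
Waiting times: P1=14, P2=0, P3=45, P4=28, P5=4, P6=5
Average waiting = (14+0+45+28+4+5) / 6 = 96/6 = 16.00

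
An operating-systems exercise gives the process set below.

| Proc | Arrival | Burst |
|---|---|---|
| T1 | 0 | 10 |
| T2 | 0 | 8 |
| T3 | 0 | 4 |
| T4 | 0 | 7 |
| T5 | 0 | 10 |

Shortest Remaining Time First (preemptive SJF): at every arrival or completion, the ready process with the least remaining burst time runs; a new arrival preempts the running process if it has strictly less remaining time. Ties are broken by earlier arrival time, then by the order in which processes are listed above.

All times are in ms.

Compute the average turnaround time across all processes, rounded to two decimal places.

20.40

Gantt: | T3 0-4 | T4 4-11 | T2 11-19 | T1 19-29 | T5 29-39 |
Completion: T1=29  T2=19  T3=4  T4=11  T5=39
Turnaround (C−A): T1=29  T2=19  T3=4  T4=11  T5=39
Turnaround times: T1=29, T2=19, T3=4, T4=11, T5=39
Average turnaround = (29+19+4+11+39) / 5 = 102/5 = 20.40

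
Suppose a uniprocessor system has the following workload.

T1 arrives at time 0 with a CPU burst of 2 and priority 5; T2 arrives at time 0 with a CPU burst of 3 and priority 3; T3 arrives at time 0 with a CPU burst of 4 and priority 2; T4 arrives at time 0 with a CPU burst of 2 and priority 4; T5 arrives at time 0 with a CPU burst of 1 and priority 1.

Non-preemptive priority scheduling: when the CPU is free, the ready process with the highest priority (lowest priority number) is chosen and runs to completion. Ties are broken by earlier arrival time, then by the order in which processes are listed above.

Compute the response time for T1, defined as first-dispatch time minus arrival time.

Timeline: | T5 0-1 | T3 1-5 | T2 5-8 | T4 8-10 | T1 10-12 |
Completion: T1=12  T2=8  T3=5  T4=10  T5=1
Turnaround (C−A): T1=12  T2=8  T3=5  T4=10  T5=1
Response(T1) = first start − arrival = 10 − 0 = 10

10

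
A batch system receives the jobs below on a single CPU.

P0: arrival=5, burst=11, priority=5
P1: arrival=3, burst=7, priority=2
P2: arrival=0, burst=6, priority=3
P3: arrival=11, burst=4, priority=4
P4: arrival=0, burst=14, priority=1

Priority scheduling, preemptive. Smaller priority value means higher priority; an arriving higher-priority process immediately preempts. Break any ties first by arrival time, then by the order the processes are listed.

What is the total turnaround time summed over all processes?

116

Timeline: | P4 0-14 | P1 14-21 | P2 21-27 | P3 27-31 | P0 31-42 |
Completion: P0=42  P1=21  P2=27  P3=31  P4=14
Turnaround = completion − arrival: P0=37, P1=18, P2=27, P3=20, P4=14
Total turnaround = 37 + 18 + 27 + 20 + 14 = 116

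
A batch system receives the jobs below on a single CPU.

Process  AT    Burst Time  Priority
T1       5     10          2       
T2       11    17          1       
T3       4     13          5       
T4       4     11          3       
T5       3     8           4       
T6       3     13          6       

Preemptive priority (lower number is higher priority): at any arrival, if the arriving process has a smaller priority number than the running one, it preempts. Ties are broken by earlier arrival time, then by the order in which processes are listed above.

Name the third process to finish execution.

Schedule: | idle 0-3 | T5 3-4 | T4 4-5 | T1 5-11 | T2 11-28 | T1 28-32 | T4 32-42 | T5 42-49 | T3 49-62 | T6 62-75 |
Completion: T1=32  T2=28  T3=62  T4=42  T5=49  T6=75
Turnaround (C−A): T1=27  T2=17  T3=58  T4=38  T5=46  T6=72
Finish order: T2 → T1 → T4 → T5 → T3 → T6

T4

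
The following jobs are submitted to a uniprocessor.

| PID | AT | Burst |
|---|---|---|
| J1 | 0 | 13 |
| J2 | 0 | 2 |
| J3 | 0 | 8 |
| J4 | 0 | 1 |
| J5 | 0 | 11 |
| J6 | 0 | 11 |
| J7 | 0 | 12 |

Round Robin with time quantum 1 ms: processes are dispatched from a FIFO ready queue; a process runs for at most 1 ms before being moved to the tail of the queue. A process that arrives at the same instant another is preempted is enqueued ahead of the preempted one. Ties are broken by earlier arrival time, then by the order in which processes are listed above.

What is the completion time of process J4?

Schedule: | J1 0-1 | J2 1-2 | J3 2-3 | J4 3-4 | J5 4-5 | J6 5-6 | J7 6-7 | J1 7-8 | J2 8-9 | J3 9-10 | J5 10-11 | J6 11-12 | J7 12-13 | J1 13-14 | J3 14-15 | J5 15-16 | J6 16-17 | J7 17-18 | J1 18-19 | J3 19-20 | J5 20-21 | J6 21-22 | J7 22-23 | J1 23-24 | J3 24-25 | J5 25-26 | J6 26-27 | J7 27-28 | J1 28-29 | J3 29-30 | J5 30-31 | J6 31-32 | J7 32-33 | J1 33-34 | J3 34-35 | J5 35-36 | J6 36-37 | J7 37-38 | J1 38-39 | J3 39-40 | J5 40-41 | J6 41-42 | J7 42-43 | J1 43-44 | J5 44-45 | J6 45-46 | J7 46-47 | J1 47-48 | J5 48-49 | J6 49-50 | J7 50-51 | J1 51-52 | J5 52-53 | J6 53-54 | J7 54-55 | J1 55-56 | J7 56-57 | J1 57-58 |
Completion: J1=58  J2=9  J3=40  J4=4  J5=53  J6=54  J7=57

4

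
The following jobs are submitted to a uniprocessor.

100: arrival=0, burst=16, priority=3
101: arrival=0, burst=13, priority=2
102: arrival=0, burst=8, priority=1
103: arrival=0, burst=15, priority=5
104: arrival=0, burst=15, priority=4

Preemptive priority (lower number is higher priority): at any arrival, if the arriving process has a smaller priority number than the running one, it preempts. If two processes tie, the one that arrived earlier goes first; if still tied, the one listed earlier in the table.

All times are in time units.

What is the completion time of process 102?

8

Timeline: | 102 0-8 | 101 8-21 | 100 21-37 | 104 37-52 | 103 52-67 |
Completion: 100=37  101=21  102=8  103=67  104=52
Turnaround (C−A): 100=37  101=21  102=8  103=67  104=52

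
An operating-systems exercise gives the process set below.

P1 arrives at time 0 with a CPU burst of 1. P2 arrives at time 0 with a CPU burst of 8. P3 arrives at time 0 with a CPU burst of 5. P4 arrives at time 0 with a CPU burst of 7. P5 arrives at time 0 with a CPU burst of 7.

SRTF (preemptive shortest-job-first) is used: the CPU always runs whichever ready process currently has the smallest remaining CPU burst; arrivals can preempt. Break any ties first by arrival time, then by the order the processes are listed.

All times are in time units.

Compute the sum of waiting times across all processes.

Timeline: | P1 0-1 | P3 1-6 | P4 6-13 | P5 13-20 | P2 20-28 |
Completion: P1=1  P2=28  P3=6  P4=13  P5=20
Turnaround (C−A): P1=1  P2=28  P3=6  P4=13  P5=20
Waiting = turnaround − burst: P1=0, P2=20, P3=1, P4=6, P5=13
Total waiting = 0 + 20 + 1 + 6 + 13 = 40

40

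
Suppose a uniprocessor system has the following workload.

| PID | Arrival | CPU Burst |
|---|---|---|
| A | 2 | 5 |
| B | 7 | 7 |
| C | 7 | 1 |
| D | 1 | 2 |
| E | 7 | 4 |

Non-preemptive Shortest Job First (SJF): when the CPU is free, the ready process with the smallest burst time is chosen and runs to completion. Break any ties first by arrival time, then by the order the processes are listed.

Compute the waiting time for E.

Timeline: | idle 0-1 | D 1-3 | A 3-8 | C 8-9 | E 9-13 | B 13-20 |
Completion: A=8  B=20  C=9  D=3  E=13
Waiting(E) = turnaround − burst = 6 − 4 = 2

2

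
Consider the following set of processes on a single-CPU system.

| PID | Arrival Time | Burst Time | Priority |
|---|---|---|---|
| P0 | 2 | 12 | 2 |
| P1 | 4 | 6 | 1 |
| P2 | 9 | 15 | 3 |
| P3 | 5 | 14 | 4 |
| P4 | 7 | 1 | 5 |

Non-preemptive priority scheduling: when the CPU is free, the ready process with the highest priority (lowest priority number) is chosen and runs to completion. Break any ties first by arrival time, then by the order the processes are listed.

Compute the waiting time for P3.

Gantt: | idle 0-2 | P0 2-14 | P1 14-20 | P2 20-35 | P3 35-49 | P4 49-50 |
Completion: P0=14  P1=20  P2=35  P3=49  P4=50
Turnaround (C−A): P0=12  P1=16  P2=26  P3=44  P4=43
Waiting(P3) = turnaround − burst = 44 − 14 = 30

30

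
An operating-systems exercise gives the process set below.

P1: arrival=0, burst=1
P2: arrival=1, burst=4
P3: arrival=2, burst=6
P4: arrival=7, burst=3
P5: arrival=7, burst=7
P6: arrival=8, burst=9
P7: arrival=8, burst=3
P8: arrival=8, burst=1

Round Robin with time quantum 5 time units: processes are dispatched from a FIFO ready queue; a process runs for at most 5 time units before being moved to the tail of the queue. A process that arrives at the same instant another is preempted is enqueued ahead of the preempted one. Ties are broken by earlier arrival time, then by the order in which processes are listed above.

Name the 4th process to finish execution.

P7

Timeline: | P1 0-1 | P2 1-5 | P3 5-10 | P4 10-13 | P5 13-18 | P6 18-23 | P7 23-26 | P8 26-27 | P3 27-28 | P5 28-30 | P6 30-34 |
Completion: P1=1  P2=5  P3=28  P4=13  P5=30  P6=34  P7=26  P8=27
Finish order: P1 → P2 → P4 → P7 → P8 → P3 → P5 → P6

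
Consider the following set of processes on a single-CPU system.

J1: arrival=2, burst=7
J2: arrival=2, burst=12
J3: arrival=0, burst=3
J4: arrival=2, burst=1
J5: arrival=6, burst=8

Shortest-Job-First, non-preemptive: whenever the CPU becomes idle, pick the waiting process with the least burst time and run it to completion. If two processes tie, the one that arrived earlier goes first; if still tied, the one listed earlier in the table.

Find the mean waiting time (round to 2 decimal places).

Gantt: | J3 0-3 | J4 3-4 | J1 4-11 | J5 11-19 | J2 19-31 |
Completion: J1=11  J2=31  J3=3  J4=4  J5=19
Waiting times: J1=2, J2=17, J3=0, J4=1, J5=5
Average waiting = (2+17+0+1+5) / 5 = 25/5 = 5.00

5.00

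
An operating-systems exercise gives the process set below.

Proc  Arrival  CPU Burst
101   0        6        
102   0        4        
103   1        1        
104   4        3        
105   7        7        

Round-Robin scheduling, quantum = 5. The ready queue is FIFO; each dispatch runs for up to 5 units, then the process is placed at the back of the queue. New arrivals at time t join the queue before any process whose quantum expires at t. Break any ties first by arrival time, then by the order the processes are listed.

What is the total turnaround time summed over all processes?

55

Timeline: | 101 0-5 | 102 5-9 | 103 9-10 | 104 10-13 | 101 13-14 | 105 14-21 |
Completion: 101=14  102=9  103=10  104=13  105=21
Turnaround (C−A): 101=14  102=9  103=9  104=9  105=14
Turnaround = completion − arrival: 101=14, 102=9, 103=9, 104=9, 105=14
Total turnaround = 14 + 9 + 9 + 9 + 14 = 55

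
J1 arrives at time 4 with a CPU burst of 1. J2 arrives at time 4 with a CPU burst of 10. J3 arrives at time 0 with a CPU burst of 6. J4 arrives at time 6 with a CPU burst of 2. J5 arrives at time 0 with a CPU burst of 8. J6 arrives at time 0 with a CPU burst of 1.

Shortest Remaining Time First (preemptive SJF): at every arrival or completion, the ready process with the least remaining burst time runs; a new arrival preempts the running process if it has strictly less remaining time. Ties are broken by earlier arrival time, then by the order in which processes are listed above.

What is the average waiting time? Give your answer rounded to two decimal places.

4.67

Schedule: | J6 0-1 | J3 1-4 | J1 4-5 | J3 5-8 | J4 8-10 | J5 10-18 | J2 18-28 |
Completion: J1=5  J2=28  J3=8  J4=10  J5=18  J6=1
Waiting times: J1=0, J2=14, J3=2, J4=2, J5=10, J6=0
Average waiting = (0+14+2+2+10+0) / 6 = 28/6 = 4.67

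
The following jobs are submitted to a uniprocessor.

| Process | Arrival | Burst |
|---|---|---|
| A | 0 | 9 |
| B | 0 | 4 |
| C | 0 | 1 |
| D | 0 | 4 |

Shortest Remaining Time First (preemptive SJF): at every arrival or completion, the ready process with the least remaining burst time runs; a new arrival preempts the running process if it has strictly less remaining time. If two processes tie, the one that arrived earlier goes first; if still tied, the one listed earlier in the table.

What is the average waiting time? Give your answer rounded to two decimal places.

Timeline: | C 0-1 | B 1-5 | D 5-9 | A 9-18 |
Completion: A=18  B=5  C=1  D=9
Turnaround (C−A): A=18  B=5  C=1  D=9
Waiting times: A=9, B=1, C=0, D=5
Average waiting = (9+1+0+5) / 4 = 15/4 = 3.75

3.75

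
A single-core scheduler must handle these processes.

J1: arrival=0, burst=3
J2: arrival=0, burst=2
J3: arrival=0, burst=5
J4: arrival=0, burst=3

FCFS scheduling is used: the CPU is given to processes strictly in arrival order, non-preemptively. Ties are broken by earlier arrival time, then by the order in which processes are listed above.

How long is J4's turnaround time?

Schedule: | J1 0-3 | J2 3-5 | J3 5-10 | J4 10-13 |
Completion: J1=3  J2=5  J3=10  J4=13
Turnaround(J4) = completion − arrival = 13 − 0 = 13

13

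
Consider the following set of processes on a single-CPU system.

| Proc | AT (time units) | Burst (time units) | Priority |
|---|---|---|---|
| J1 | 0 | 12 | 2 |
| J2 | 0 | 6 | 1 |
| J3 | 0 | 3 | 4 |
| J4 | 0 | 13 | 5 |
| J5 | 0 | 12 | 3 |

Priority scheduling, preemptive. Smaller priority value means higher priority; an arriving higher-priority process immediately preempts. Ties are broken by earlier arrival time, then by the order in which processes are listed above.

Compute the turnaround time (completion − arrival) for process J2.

6

Schedule: | J2 0-6 | J1 6-18 | J5 18-30 | J3 30-33 | J4 33-46 |
Completion: J1=18  J2=6  J3=33  J4=46  J5=30
Turnaround (C−A): J1=18  J2=6  J3=33  J4=46  J5=30
Turnaround(J2) = completion − arrival = 6 − 0 = 6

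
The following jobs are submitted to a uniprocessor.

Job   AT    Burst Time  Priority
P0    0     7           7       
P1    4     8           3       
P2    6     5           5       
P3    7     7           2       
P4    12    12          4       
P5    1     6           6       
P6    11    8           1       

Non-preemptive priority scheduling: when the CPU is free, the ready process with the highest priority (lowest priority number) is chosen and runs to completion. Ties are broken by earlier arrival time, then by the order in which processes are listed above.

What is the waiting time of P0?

Schedule: | P0 0-7 | P3 7-14 | P6 14-22 | P1 22-30 | P4 30-42 | P2 42-47 | P5 47-53 |
Completion: P0=7  P1=30  P2=47  P3=14  P4=42  P5=53  P6=22
Turnaround (C−A): P0=7  P1=26  P2=41  P3=7  P4=30  P5=52  P6=11
Waiting(P0) = turnaround − burst = 7 − 7 = 0

0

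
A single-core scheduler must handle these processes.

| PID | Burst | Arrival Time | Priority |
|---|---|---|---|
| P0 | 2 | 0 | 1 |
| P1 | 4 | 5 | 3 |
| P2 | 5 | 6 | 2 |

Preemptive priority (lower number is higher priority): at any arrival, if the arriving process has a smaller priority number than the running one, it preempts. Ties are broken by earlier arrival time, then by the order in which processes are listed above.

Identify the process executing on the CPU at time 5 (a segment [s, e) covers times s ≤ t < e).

Gantt: | P0 0-2 | idle 2-5 | P1 5-6 | P2 6-11 | P1 11-14 |
Completion: P0=2  P1=14  P2=11
Turnaround (C−A): P0=2  P1=9  P2=5

P1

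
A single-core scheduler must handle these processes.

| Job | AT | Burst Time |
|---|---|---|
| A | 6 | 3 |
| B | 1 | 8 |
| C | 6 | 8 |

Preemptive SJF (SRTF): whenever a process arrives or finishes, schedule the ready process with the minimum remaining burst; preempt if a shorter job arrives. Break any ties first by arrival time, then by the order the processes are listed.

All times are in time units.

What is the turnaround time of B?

Schedule: | idle 0-1 | B 1-9 | A 9-12 | C 12-20 |
Completion: A=12  B=9  C=20
Turnaround(B) = completion − arrival = 9 − 1 = 8

8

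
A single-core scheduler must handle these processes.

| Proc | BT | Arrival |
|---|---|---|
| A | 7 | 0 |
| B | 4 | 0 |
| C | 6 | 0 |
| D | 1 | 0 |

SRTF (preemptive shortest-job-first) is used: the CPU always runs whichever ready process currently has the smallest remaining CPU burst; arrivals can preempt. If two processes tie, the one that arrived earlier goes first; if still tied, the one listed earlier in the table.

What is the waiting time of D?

Gantt: | D 0-1 | B 1-5 | C 5-11 | A 11-18 |
Completion: A=18  B=5  C=11  D=1
Turnaround (C−A): A=18  B=5  C=11  D=1
Waiting(D) = turnaround − burst = 1 − 1 = 0

0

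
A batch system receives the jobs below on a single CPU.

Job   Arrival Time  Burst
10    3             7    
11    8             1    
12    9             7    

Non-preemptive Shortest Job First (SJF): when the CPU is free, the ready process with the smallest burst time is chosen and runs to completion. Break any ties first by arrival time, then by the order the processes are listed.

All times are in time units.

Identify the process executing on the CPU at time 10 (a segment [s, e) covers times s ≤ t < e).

11

Timeline: | idle 0-3 | 10 3-10 | 11 10-11 | 12 11-18 |
Completion: 10=10  11=11  12=18
Turnaround (C−A): 10=7  11=3  12=9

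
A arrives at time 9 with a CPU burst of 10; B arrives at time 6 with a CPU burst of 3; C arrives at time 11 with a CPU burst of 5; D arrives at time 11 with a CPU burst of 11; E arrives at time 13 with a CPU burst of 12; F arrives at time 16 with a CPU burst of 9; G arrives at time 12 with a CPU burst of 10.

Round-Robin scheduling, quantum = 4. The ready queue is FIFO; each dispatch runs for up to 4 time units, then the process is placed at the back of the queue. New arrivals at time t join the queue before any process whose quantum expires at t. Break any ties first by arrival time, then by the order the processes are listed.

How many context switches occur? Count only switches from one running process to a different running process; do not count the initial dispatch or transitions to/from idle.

Timeline: | idle 0-6 | B 6-9 | A 9-13 | C 13-17 | D 17-21 | G 21-25 | E 25-29 | A 29-33 | F 33-37 | C 37-38 | D 38-42 | G 42-46 | E 46-50 | A 50-52 | F 52-56 | D 56-59 | G 59-61 | E 61-65 | F 65-66 |
Completion: A=52  B=9  C=38  D=59  E=65  F=66  G=61
Turnaround (C−A): A=43  B=3  C=27  D=48  E=52  F=50  G=49

17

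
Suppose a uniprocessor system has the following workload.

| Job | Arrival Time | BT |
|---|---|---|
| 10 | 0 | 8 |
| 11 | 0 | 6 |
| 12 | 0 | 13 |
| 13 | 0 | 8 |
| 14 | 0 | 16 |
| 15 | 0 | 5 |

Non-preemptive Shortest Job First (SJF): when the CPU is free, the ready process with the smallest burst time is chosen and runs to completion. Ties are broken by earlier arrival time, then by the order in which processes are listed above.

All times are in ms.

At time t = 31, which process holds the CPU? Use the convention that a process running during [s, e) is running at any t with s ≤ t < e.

12

Schedule: | 15 0-5 | 11 5-11 | 10 11-19 | 13 19-27 | 12 27-40 | 14 40-56 |
Completion: 10=19  11=11  12=40  13=27  14=56  15=5
Turnaround (C−A): 10=19  11=11  12=40  13=27  14=56  15=5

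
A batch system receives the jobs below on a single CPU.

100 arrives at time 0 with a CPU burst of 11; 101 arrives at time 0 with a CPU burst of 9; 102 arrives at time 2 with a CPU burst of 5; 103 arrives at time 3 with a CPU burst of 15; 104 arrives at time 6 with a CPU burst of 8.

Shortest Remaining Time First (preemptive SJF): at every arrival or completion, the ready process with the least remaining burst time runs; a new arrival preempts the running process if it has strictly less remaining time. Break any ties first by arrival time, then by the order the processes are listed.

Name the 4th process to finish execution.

Gantt: | 101 0-2 | 102 2-7 | 101 7-14 | 104 14-22 | 100 22-33 | 103 33-48 |
Completion: 100=33  101=14  102=7  103=48  104=22
Finish order: 102 → 101 → 104 → 100 → 103

100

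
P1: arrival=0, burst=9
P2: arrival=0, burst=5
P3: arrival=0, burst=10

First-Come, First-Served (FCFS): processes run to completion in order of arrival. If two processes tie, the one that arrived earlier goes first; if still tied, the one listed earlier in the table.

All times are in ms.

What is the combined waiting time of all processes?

23

Timeline: | P1 0-9 | P2 9-14 | P3 14-24 |
Completion: P1=9  P2=14  P3=24
Waiting = turnaround − burst: P1=0, P2=9, P3=14
Total waiting = 0 + 9 + 14 = 23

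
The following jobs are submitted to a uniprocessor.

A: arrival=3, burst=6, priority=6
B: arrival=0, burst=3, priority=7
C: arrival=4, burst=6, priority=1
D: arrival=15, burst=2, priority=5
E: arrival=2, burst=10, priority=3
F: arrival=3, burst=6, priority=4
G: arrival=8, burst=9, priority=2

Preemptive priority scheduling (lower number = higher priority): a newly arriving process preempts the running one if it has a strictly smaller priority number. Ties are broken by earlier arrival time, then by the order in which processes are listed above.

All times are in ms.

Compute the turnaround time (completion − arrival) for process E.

25

Timeline: | B 0-2 | E 2-4 | C 4-10 | G 10-19 | E 19-27 | F 27-33 | D 33-35 | A 35-41 | B 41-42 |
Completion: A=41  B=42  C=10  D=35  E=27  F=33  G=19
Turnaround (C−A): A=38  B=42  C=6  D=20  E=25  F=30  G=11
Turnaround(E) = completion − arrival = 27 − 2 = 25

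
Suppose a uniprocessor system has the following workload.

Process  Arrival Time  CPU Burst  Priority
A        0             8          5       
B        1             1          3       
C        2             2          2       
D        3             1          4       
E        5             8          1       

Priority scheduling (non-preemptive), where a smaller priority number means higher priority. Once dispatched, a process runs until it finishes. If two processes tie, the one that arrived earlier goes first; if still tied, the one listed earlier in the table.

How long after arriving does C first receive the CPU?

Timeline: | A 0-8 | E 8-16 | C 16-18 | B 18-19 | D 19-20 |
Completion: A=8  B=19  C=18  D=20  E=16
Turnaround (C−A): A=8  B=18  C=16  D=17  E=11
Response(C) = first start − arrival = 16 − 2 = 14

14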